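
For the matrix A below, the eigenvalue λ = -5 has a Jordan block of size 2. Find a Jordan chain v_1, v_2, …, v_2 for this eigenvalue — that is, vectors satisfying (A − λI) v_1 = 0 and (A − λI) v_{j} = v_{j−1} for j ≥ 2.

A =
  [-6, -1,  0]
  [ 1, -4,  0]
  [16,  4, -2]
A Jordan chain for λ = -5 of length 2:
v_1 = (-1, 1, 4)ᵀ
v_2 = (0, 1, 0)ᵀ

Let N = A − (-5)·I. We want v_2 with N^2 v_2 = 0 but N^1 v_2 ≠ 0; then v_{j-1} := N · v_j for j = 2, …, 2.

Pick v_2 = (0, 1, 0)ᵀ.
Then v_1 = N · v_2 = (-1, 1, 4)ᵀ.

Sanity check: (A − (-5)·I) v_1 = (0, 0, 0)ᵀ = 0. ✓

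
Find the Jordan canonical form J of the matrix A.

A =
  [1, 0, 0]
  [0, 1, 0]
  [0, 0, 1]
J_1(1) ⊕ J_1(1) ⊕ J_1(1)

The characteristic polynomial is
  det(x·I − A) = x^3 - 3*x^2 + 3*x - 1 = (x - 1)^3

Eigenvalues and multiplicities (the geometric multiplicity of λ is n − rank(A − λI), which equals the number of Jordan blocks for λ):
  λ = 1: algebraic multiplicity = 3, geometric multiplicity = 3

Determining the block sizes for each eigenvalue:
  λ = 1: gm = am = 3, so every block has size 1 → block sizes [1, 1, 1]

Assembling the blocks gives a Jordan form
J =
  [1, 0, 0]
  [0, 1, 0]
  [0, 0, 1]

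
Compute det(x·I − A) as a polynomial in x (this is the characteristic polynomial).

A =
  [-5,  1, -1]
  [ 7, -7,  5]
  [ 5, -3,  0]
x^3 + 12*x^2 + 48*x + 64

Expanding det(x·I − A) (e.g. by cofactor expansion or by noting that A is similar to its Jordan form J, which has the same characteristic polynomial as A) gives
  χ_A(x) = x^3 + 12*x^2 + 48*x + 64
which factors as (x + 4)^3. The eigenvalues (with algebraic multiplicities) are λ = -4 with multiplicity 3.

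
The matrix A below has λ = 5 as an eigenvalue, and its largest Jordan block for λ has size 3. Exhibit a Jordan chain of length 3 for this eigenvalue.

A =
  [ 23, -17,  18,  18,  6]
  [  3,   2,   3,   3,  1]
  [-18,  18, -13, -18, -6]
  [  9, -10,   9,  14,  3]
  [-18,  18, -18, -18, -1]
A Jordan chain for λ = 5 of length 3:
v_1 = (3, 0, 0, -3, 0)ᵀ
v_2 = (18, 3, -18, 9, -18)ᵀ
v_3 = (1, 0, 0, 0, 0)ᵀ

Let N = A − (5)·I. We want v_3 with N^3 v_3 = 0 but N^2 v_3 ≠ 0; then v_{j-1} := N · v_j for j = 3, …, 2.

Pick v_3 = (1, 0, 0, 0, 0)ᵀ.
Then v_2 = N · v_3 = (18, 3, -18, 9, -18)ᵀ.
Then v_1 = N · v_2 = (3, 0, 0, -3, 0)ᵀ.

Sanity check: (A − (5)·I) v_1 = (0, 0, 0, 0, 0)ᵀ = 0. ✓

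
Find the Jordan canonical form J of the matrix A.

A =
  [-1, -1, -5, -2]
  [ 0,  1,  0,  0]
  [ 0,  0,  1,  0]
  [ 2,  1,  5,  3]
J_2(1) ⊕ J_1(1) ⊕ J_1(1)

The characteristic polynomial is
  det(x·I − A) = x^4 - 4*x^3 + 6*x^2 - 4*x + 1 = (x - 1)^4

Eigenvalues and multiplicities (the geometric multiplicity of λ is n − rank(A − λI), which equals the number of Jordan blocks for λ):
  λ = 1: algebraic multiplicity = 4, geometric multiplicity = 3

Determining the block sizes for each eigenvalue:
  λ = 1: 3 blocks summing to 4 forces exactly one block of size 2 and the rest size 1 → block sizes [2, 1, 1]

Assembling the blocks gives a Jordan form
J =
  [1, 1, 0, 0]
  [0, 1, 0, 0]
  [0, 0, 1, 0]
  [0, 0, 0, 1]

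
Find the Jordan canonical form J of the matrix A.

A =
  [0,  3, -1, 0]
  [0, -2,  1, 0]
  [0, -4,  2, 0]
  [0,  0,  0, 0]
J_3(0) ⊕ J_1(0)

The characteristic polynomial is
  det(x·I − A) = x^4

Eigenvalues and multiplicities (the geometric multiplicity of λ is n − rank(A − λI), which equals the number of Jordan blocks for λ):
  λ = 0: algebraic multiplicity = 4, geometric multiplicity = 2

Determining the block sizes for each eigenvalue:
  λ = 0: with am = 4 and gm = 2, the partition is not yet determined (e.g. several partitions of 4 into 2 parts exist). Let N = A − (0)·I. Computing rank(N^1) = 2, rank(N^2) = 1, rank(N^3) = 0; the number of blocks of size ≥ j is rank(N^{j−1}) − rank(N^j), giving [2, 1, 1]. So we have 1 block(s) of size 3, 1 block(s) of size 1 → block sizes [3, 1]

Assembling the blocks gives a Jordan form
J =
  [0, 1, 0, 0]
  [0, 0, 1, 0]
  [0, 0, 0, 0]
  [0, 0, 0, 0]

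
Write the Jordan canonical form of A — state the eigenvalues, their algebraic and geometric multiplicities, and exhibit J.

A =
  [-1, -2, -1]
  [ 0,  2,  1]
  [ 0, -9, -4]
J_3(-1)

The characteristic polynomial is
  det(x·I − A) = x^3 + 3*x^2 + 3*x + 1 = (x + 1)^3

Eigenvalues and multiplicities (the geometric multiplicity of λ is n − rank(A − λI), which equals the number of Jordan blocks for λ):
  λ = -1: algebraic multiplicity = 3, geometric multiplicity = 1

Determining the block sizes for each eigenvalue:
  λ = -1: one block (gm = 1), so the single block has size am = 3 → block sizes [3]

Assembling the blocks gives a Jordan form
J =
  [-1,  1,  0]
  [ 0, -1,  1]
  [ 0,  0, -1]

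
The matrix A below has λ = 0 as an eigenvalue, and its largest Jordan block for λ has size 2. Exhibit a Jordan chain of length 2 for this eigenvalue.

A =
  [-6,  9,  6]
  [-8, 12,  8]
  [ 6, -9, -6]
A Jordan chain for λ = 0 of length 2:
v_1 = (-6, -8, 6)ᵀ
v_2 = (1, 0, 0)ᵀ

Let N = A − (0)·I. We want v_2 with N^2 v_2 = 0 but N^1 v_2 ≠ 0; then v_{j-1} := N · v_j for j = 2, …, 2.

Pick v_2 = (1, 0, 0)ᵀ.
Then v_1 = N · v_2 = (-6, -8, 6)ᵀ.

Sanity check: (A − (0)·I) v_1 = (0, 0, 0)ᵀ = 0. ✓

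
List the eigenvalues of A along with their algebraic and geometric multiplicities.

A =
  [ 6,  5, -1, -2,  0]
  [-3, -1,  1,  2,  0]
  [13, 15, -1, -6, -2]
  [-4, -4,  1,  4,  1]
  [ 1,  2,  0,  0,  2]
λ = 2: alg = 5, geom = 2

Step 1 — factor the characteristic polynomial to read off the algebraic multiplicities:
  χ_A(x) = (x - 2)^5

Step 2 — compute geometric multiplicities via the rank-nullity identity g(λ) = n − rank(A − λI):
  rank(A − (2)·I) = 3, so dim ker(A − (2)·I) = n − 3 = 2

Summary:
  λ = 2: algebraic multiplicity = 5, geometric multiplicity = 2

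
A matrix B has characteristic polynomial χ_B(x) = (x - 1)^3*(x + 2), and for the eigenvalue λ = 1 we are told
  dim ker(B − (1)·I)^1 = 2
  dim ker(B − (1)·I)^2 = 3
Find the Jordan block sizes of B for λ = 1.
Block sizes for λ = 1: [2, 1]

From the dimensions of kernels of powers, the number of Jordan blocks of size at least j is d_j − d_{j−1} where d_j = dim ker(N^j) (with d_0 = 0). Computing the differences gives [2, 1].
The number of blocks of size exactly k is (#blocks of size ≥ k) − (#blocks of size ≥ k + 1), so the partition is: 1 block(s) of size 1, 1 block(s) of size 2.
In nonincreasing order the block sizes are [2, 1].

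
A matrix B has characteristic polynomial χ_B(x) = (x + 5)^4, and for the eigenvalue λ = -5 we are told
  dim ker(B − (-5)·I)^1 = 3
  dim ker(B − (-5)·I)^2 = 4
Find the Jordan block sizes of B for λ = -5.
Block sizes for λ = -5: [2, 1, 1]

From the dimensions of kernels of powers, the number of Jordan blocks of size at least j is d_j − d_{j−1} where d_j = dim ker(N^j) (with d_0 = 0). Computing the differences gives [3, 1].
The number of blocks of size exactly k is (#blocks of size ≥ k) − (#blocks of size ≥ k + 1), so the partition is: 2 block(s) of size 1, 1 block(s) of size 2.
In nonincreasing order the block sizes are [2, 1, 1].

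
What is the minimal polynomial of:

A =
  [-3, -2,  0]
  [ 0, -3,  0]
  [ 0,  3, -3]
x^2 + 6*x + 9

The characteristic polynomial is χ_A(x) = (x + 3)^3, so the eigenvalues are known. The minimal polynomial is
  m_A(x) = Π_λ (x − λ)^{k_λ}
where k_λ is the size of the *largest* Jordan block for λ (equivalently, the smallest k with (A − λI)^k v = 0 for every generalised eigenvector v of λ).

  λ = -3: largest Jordan block has size 2, contributing (x + 3)^2

So m_A(x) = (x + 3)^2 = x^2 + 6*x + 9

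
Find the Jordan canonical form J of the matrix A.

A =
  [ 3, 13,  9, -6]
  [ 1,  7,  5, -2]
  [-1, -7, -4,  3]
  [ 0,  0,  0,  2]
J_3(2) ⊕ J_1(2)

The characteristic polynomial is
  det(x·I − A) = x^4 - 8*x^3 + 24*x^2 - 32*x + 16 = (x - 2)^4

Eigenvalues and multiplicities (the geometric multiplicity of λ is n − rank(A − λI), which equals the number of Jordan blocks for λ):
  λ = 2: algebraic multiplicity = 4, geometric multiplicity = 2

Determining the block sizes for each eigenvalue:
  λ = 2: with am = 4 and gm = 2, the partition is not yet determined (e.g. several partitions of 4 into 2 parts exist). Let N = A − (2)·I. Computing rank(N^1) = 2, rank(N^2) = 1, rank(N^3) = 0; the number of blocks of size ≥ j is rank(N^{j−1}) − rank(N^j), giving [2, 1, 1]. So we have 1 block(s) of size 3, 1 block(s) of size 1 → block sizes [3, 1]

Assembling the blocks gives a Jordan form
J =
  [2, 1, 0, 0]
  [0, 2, 1, 0]
  [0, 0, 2, 0]
  [0, 0, 0, 2]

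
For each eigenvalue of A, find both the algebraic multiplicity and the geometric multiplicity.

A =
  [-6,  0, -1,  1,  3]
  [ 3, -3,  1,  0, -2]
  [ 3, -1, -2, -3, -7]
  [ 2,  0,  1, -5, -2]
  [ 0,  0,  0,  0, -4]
λ = -4: alg = 5, geom = 2

Step 1 — factor the characteristic polynomial to read off the algebraic multiplicities:
  χ_A(x) = (x + 4)^5

Step 2 — compute geometric multiplicities via the rank-nullity identity g(λ) = n − rank(A − λI):
  rank(A − (-4)·I) = 3, so dim ker(A − (-4)·I) = n − 3 = 2

Summary:
  λ = -4: algebraic multiplicity = 5, geometric multiplicity = 2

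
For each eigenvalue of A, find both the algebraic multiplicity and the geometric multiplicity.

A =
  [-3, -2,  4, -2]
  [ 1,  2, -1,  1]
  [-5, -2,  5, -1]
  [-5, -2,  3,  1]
λ = 0: alg = 1, geom = 1; λ = 1: alg = 1, geom = 1; λ = 2: alg = 2, geom = 1

Step 1 — factor the characteristic polynomial to read off the algebraic multiplicities:
  χ_A(x) = x*(x - 2)^2*(x - 1)

Step 2 — compute geometric multiplicities via the rank-nullity identity g(λ) = n − rank(A − λI):
  rank(A − (0)·I) = 3, so dim ker(A − (0)·I) = n − 3 = 1
  rank(A − (1)·I) = 3, so dim ker(A − (1)·I) = n − 3 = 1
  rank(A − (2)·I) = 3, so dim ker(A − (2)·I) = n − 3 = 1

Summary:
  λ = 0: algebraic multiplicity = 1, geometric multiplicity = 1
  λ = 1: algebraic multiplicity = 1, geometric multiplicity = 1
  λ = 2: algebraic multiplicity = 2, geometric multiplicity = 1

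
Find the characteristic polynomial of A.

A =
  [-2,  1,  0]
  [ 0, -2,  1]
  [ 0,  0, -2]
x^3 + 6*x^2 + 12*x + 8

Expanding det(x·I − A) (e.g. by cofactor expansion or by noting that A is similar to its Jordan form J, which has the same characteristic polynomial as A) gives
  χ_A(x) = x^3 + 6*x^2 + 12*x + 8
which factors as (x + 2)^3. The eigenvalues (with algebraic multiplicities) are λ = -2 with multiplicity 3.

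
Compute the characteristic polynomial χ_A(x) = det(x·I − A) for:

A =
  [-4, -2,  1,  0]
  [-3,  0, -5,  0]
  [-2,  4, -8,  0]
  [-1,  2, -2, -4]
x^4 + 16*x^3 + 96*x^2 + 256*x + 256

Expanding det(x·I − A) (e.g. by cofactor expansion or by noting that A is similar to its Jordan form J, which has the same characteristic polynomial as A) gives
  χ_A(x) = x^4 + 16*x^3 + 96*x^2 + 256*x + 256
which factors as (x + 4)^4. The eigenvalues (with algebraic multiplicities) are λ = -4 with multiplicity 4.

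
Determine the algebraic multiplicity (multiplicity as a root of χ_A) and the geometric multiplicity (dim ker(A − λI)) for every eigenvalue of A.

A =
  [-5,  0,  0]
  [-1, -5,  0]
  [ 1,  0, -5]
λ = -5: alg = 3, geom = 2

Step 1 — factor the characteristic polynomial to read off the algebraic multiplicities:
  χ_A(x) = (x + 5)^3

Step 2 — compute geometric multiplicities via the rank-nullity identity g(λ) = n − rank(A − λI):
  rank(A − (-5)·I) = 1, so dim ker(A − (-5)·I) = n − 1 = 2

Summary:
  λ = -5: algebraic multiplicity = 3, geometric multiplicity = 2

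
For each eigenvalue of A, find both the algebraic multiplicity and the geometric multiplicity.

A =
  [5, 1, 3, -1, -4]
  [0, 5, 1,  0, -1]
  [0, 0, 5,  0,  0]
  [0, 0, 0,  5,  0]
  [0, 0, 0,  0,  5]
λ = 5: alg = 5, geom = 3

Step 1 — factor the characteristic polynomial to read off the algebraic multiplicities:
  χ_A(x) = (x - 5)^5

Step 2 — compute geometric multiplicities via the rank-nullity identity g(λ) = n − rank(A − λI):
  rank(A − (5)·I) = 2, so dim ker(A − (5)·I) = n − 2 = 3

Summary:
  λ = 5: algebraic multiplicity = 5, geometric multiplicity = 3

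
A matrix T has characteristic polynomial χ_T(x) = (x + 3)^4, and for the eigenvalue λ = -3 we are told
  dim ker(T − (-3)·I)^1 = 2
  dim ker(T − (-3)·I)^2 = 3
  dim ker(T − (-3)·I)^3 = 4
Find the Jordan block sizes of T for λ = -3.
Block sizes for λ = -3: [3, 1]

From the dimensions of kernels of powers, the number of Jordan blocks of size at least j is d_j − d_{j−1} where d_j = dim ker(N^j) (with d_0 = 0). Computing the differences gives [2, 1, 1].
The number of blocks of size exactly k is (#blocks of size ≥ k) − (#blocks of size ≥ k + 1), so the partition is: 1 block(s) of size 1, 1 block(s) of size 3.
In nonincreasing order the block sizes are [3, 1].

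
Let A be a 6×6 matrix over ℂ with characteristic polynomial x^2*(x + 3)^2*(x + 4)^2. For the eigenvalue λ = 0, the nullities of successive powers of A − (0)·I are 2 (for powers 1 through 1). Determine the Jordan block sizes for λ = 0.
Block sizes for λ = 0: [1, 1]

From the dimensions of kernels of powers, the number of Jordan blocks of size at least j is d_j − d_{j−1} where d_j = dim ker(N^j) (with d_0 = 0). Computing the differences gives [2].
The number of blocks of size exactly k is (#blocks of size ≥ k) − (#blocks of size ≥ k + 1), so the partition is: 2 block(s) of size 1.
In nonincreasing order the block sizes are [1, 1].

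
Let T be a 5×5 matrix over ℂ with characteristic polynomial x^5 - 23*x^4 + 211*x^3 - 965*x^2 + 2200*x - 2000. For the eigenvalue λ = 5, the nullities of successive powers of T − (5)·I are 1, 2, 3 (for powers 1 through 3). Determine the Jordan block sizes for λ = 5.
Block sizes for λ = 5: [3]

From the dimensions of kernels of powers, the number of Jordan blocks of size at least j is d_j − d_{j−1} where d_j = dim ker(N^j) (with d_0 = 0). Computing the differences gives [1, 1, 1].
The number of blocks of size exactly k is (#blocks of size ≥ k) − (#blocks of size ≥ k + 1), so the partition is: 1 block(s) of size 3.
In nonincreasing order the block sizes are [3].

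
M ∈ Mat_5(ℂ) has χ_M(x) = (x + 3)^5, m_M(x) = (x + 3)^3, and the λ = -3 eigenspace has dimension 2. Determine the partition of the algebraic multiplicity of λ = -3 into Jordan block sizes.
Block sizes for λ = -3: [3, 2]

Step 1 — from the characteristic polynomial, algebraic multiplicity of λ = -3 is 5. From dim ker(M − (-3)·I) = 2, there are exactly 2 Jordan blocks for λ = -3.
Step 2 — from the minimal polynomial, the factor (x + 3)^3 tells us the largest block for λ = -3 has size 3.
Step 3 — with total size 5, 2 blocks, and largest block 3, the block sizes (in nonincreasing order) are [3, 2].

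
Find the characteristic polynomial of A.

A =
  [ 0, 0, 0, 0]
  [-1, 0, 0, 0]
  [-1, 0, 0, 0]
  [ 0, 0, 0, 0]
x^4

Expanding det(x·I − A) (e.g. by cofactor expansion or by noting that A is similar to its Jordan form J, which has the same characteristic polynomial as A) gives
  χ_A(x) = x^4
which factors as x^4. The eigenvalues (with algebraic multiplicities) are λ = 0 with multiplicity 4.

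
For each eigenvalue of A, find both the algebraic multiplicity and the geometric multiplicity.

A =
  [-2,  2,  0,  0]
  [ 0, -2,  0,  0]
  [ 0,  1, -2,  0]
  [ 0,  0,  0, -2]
λ = -2: alg = 4, geom = 3

Step 1 — factor the characteristic polynomial to read off the algebraic multiplicities:
  χ_A(x) = (x + 2)^4

Step 2 — compute geometric multiplicities via the rank-nullity identity g(λ) = n − rank(A − λI):
  rank(A − (-2)·I) = 1, so dim ker(A − (-2)·I) = n − 1 = 3

Summary:
  λ = -2: algebraic multiplicity = 4, geometric multiplicity = 3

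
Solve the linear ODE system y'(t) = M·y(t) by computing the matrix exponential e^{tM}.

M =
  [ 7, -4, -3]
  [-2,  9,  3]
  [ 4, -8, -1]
e^{tM} =
  [2*t*exp(5*t) + exp(5*t), -4*t*exp(5*t), -3*t*exp(5*t)]
  [-2*t*exp(5*t), 4*t*exp(5*t) + exp(5*t), 3*t*exp(5*t)]
  [4*t*exp(5*t), -8*t*exp(5*t), -6*t*exp(5*t) + exp(5*t)]

Strategy: write M = P · J · P⁻¹ where J is a Jordan canonical form, so e^{tM} = P · e^{tJ} · P⁻¹, and e^{tJ} can be computed block-by-block.

M has Jordan form
J =
  [5, 1, 0]
  [0, 5, 0]
  [0, 0, 5]
(up to reordering of blocks).

Per-block formulas:
  For a 2×2 Jordan block J_2(5): exp(t · J_2(5)) = e^(5t)·(I + t·N), where N is the 2×2 nilpotent shift.
  For a 1×1 block at λ = 5: exp(t · [5]) = [e^(5t)].

After assembling e^{tJ} and conjugating by P, we get:

e^{tM} =
  [2*t*exp(5*t) + exp(5*t), -4*t*exp(5*t), -3*t*exp(5*t)]
  [-2*t*exp(5*t), 4*t*exp(5*t) + exp(5*t), 3*t*exp(5*t)]
  [4*t*exp(5*t), -8*t*exp(5*t), -6*t*exp(5*t) + exp(5*t)]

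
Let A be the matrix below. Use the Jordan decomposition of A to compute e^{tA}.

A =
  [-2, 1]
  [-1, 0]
e^{tA} =
  [-t*exp(-t) + exp(-t), t*exp(-t)]
  [-t*exp(-t), t*exp(-t) + exp(-t)]

Strategy: write A = P · J · P⁻¹ where J is a Jordan canonical form, so e^{tA} = P · e^{tJ} · P⁻¹, and e^{tJ} can be computed block-by-block.

A has Jordan form
J =
  [-1,  1]
  [ 0, -1]
(up to reordering of blocks).

Per-block formulas:
  For a 2×2 Jordan block J_2(-1): exp(t · J_2(-1)) = e^(-1t)·(I + t·N), where N is the 2×2 nilpotent shift.

After assembling e^{tJ} and conjugating by P, we get:

e^{tA} =
  [-t*exp(-t) + exp(-t), t*exp(-t)]
  [-t*exp(-t), t*exp(-t) + exp(-t)]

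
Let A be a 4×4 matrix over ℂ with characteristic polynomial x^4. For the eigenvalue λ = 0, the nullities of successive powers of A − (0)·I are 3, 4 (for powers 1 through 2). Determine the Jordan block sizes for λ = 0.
Block sizes for λ = 0: [2, 1, 1]

From the dimensions of kernels of powers, the number of Jordan blocks of size at least j is d_j − d_{j−1} where d_j = dim ker(N^j) (with d_0 = 0). Computing the differences gives [3, 1].
The number of blocks of size exactly k is (#blocks of size ≥ k) − (#blocks of size ≥ k + 1), so the partition is: 2 block(s) of size 1, 1 block(s) of size 2.
In nonincreasing order the block sizes are [2, 1, 1].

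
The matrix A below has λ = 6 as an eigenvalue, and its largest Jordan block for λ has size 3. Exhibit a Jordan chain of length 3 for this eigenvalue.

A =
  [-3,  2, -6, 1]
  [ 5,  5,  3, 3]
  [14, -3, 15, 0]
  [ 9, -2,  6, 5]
A Jordan chain for λ = 6 of length 3:
v_1 = (0, 3, 1, 0)ᵀ
v_2 = (-1, 1, 2, 1)ᵀ
v_3 = (1, 4, 0, 0)ᵀ

Let N = A − (6)·I. We want v_3 with N^3 v_3 = 0 but N^2 v_3 ≠ 0; then v_{j-1} := N · v_j for j = 3, …, 2.

Pick v_3 = (1, 4, 0, 0)ᵀ.
Then v_2 = N · v_3 = (-1, 1, 2, 1)ᵀ.
Then v_1 = N · v_2 = (0, 3, 1, 0)ᵀ.

Sanity check: (A − (6)·I) v_1 = (0, 0, 0, 0)ᵀ = 0. ✓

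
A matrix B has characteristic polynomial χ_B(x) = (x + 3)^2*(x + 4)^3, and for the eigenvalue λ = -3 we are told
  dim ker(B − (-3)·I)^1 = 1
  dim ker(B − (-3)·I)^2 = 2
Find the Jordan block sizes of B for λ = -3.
Block sizes for λ = -3: [2]

From the dimensions of kernels of powers, the number of Jordan blocks of size at least j is d_j − d_{j−1} where d_j = dim ker(N^j) (with d_0 = 0). Computing the differences gives [1, 1].
The number of blocks of size exactly k is (#blocks of size ≥ k) − (#blocks of size ≥ k + 1), so the partition is: 1 block(s) of size 2.
In nonincreasing order the block sizes are [2].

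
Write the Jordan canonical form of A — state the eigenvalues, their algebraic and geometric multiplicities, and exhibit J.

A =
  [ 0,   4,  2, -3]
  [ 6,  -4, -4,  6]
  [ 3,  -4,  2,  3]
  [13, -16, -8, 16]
J_2(3) ⊕ J_1(4) ⊕ J_1(4)

The characteristic polynomial is
  det(x·I − A) = x^4 - 14*x^3 + 73*x^2 - 168*x + 144 = (x - 4)^2*(x - 3)^2

Eigenvalues and multiplicities (the geometric multiplicity of λ is n − rank(A − λI), which equals the number of Jordan blocks for λ):
  λ = 3: algebraic multiplicity = 2, geometric multiplicity = 1
  λ = 4: algebraic multiplicity = 2, geometric multiplicity = 2

Determining the block sizes for each eigenvalue:
  λ = 3: one block (gm = 1), so the single block has size am = 2 → block sizes [2]
  λ = 4: gm = am = 2, so every block has size 1 → block sizes [1, 1]

Assembling the blocks gives a Jordan form
J =
  [3, 1, 0, 0]
  [0, 3, 0, 0]
  [0, 0, 4, 0]
  [0, 0, 0, 4]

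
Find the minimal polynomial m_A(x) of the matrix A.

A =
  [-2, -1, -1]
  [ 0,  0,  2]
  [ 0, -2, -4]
x^2 + 4*x + 4

The characteristic polynomial is χ_A(x) = (x + 2)^3, so the eigenvalues are known. The minimal polynomial is
  m_A(x) = Π_λ (x − λ)^{k_λ}
where k_λ is the size of the *largest* Jordan block for λ (equivalently, the smallest k with (A − λI)^k v = 0 for every generalised eigenvector v of λ).

  λ = -2: largest Jordan block has size 2, contributing (x + 2)^2

So m_A(x) = (x + 2)^2 = x^2 + 4*x + 4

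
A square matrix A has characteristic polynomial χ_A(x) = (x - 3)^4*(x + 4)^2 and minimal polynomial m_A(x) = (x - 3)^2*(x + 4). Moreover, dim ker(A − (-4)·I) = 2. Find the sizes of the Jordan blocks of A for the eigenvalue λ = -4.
Block sizes for λ = -4: [1, 1]

Step 1 — from the characteristic polynomial, algebraic multiplicity of λ = -4 is 2. From dim ker(A − (-4)·I) = 2, there are exactly 2 Jordan blocks for λ = -4.
Step 2 — from the minimal polynomial, the factor (x + 4) tells us the largest block for λ = -4 has size 1.
Step 3 — with total size 2, 2 blocks, and largest block 1, the block sizes (in nonincreasing order) are [1, 1].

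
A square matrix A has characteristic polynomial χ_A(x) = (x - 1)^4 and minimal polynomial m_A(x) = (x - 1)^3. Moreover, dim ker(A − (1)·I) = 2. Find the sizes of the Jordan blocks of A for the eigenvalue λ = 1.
Block sizes for λ = 1: [3, 1]

Step 1 — from the characteristic polynomial, algebraic multiplicity of λ = 1 is 4. From dim ker(A − (1)·I) = 2, there are exactly 2 Jordan blocks for λ = 1.
Step 2 — from the minimal polynomial, the factor (x − 1)^3 tells us the largest block for λ = 1 has size 3.
Step 3 — with total size 4, 2 blocks, and largest block 3, the block sizes (in nonincreasing order) are [3, 1].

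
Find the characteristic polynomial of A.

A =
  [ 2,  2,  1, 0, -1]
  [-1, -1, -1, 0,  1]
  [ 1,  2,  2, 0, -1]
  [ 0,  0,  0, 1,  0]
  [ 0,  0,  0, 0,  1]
x^5 - 5*x^4 + 10*x^3 - 10*x^2 + 5*x - 1

Expanding det(x·I − A) (e.g. by cofactor expansion or by noting that A is similar to its Jordan form J, which has the same characteristic polynomial as A) gives
  χ_A(x) = x^5 - 5*x^4 + 10*x^3 - 10*x^2 + 5*x - 1
which factors as (x - 1)^5. The eigenvalues (with algebraic multiplicities) are λ = 1 with multiplicity 5.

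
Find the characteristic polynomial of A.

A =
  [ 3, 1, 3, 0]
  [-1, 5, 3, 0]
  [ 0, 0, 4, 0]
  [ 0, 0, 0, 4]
x^4 - 16*x^3 + 96*x^2 - 256*x + 256

Expanding det(x·I − A) (e.g. by cofactor expansion or by noting that A is similar to its Jordan form J, which has the same characteristic polynomial as A) gives
  χ_A(x) = x^4 - 16*x^3 + 96*x^2 - 256*x + 256
which factors as (x - 4)^4. The eigenvalues (with algebraic multiplicities) are λ = 4 with multiplicity 4.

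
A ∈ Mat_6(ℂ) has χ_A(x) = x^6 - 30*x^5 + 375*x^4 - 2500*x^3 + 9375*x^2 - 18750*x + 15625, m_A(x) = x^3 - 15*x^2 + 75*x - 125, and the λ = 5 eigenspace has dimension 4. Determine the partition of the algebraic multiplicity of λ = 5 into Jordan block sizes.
Block sizes for λ = 5: [3, 1, 1, 1]

Step 1 — from the characteristic polynomial, algebraic multiplicity of λ = 5 is 6. From dim ker(A − (5)·I) = 4, there are exactly 4 Jordan blocks for λ = 5.
Step 2 — from the minimal polynomial, the factor (x − 5)^3 tells us the largest block for λ = 5 has size 3.
Step 3 — with total size 6, 4 blocks, and largest block 3, the block sizes (in nonincreasing order) are [3, 1, 1, 1].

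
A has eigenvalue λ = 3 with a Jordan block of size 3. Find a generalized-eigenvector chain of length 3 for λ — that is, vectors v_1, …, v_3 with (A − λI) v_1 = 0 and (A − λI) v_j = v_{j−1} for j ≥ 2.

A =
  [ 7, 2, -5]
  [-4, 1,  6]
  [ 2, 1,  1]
A Jordan chain for λ = 3 of length 3:
v_1 = (-2, 4, 0)ᵀ
v_2 = (4, -4, 2)ᵀ
v_3 = (1, 0, 0)ᵀ

Let N = A − (3)·I. We want v_3 with N^3 v_3 = 0 but N^2 v_3 ≠ 0; then v_{j-1} := N · v_j for j = 3, …, 2.

Pick v_3 = (1, 0, 0)ᵀ.
Then v_2 = N · v_3 = (4, -4, 2)ᵀ.
Then v_1 = N · v_2 = (-2, 4, 0)ᵀ.

Sanity check: (A − (3)·I) v_1 = (0, 0, 0)ᵀ = 0. ✓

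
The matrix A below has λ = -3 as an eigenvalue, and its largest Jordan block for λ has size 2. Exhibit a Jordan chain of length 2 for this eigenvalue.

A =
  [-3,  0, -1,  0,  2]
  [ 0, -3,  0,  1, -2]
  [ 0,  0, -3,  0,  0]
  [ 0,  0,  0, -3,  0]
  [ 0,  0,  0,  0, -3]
A Jordan chain for λ = -3 of length 2:
v_1 = (-1, 0, 0, 0, 0)ᵀ
v_2 = (0, 0, 1, 0, 0)ᵀ

Let N = A − (-3)·I. We want v_2 with N^2 v_2 = 0 but N^1 v_2 ≠ 0; then v_{j-1} := N · v_j for j = 2, …, 2.

Pick v_2 = (0, 0, 1, 0, 0)ᵀ.
Then v_1 = N · v_2 = (-1, 0, 0, 0, 0)ᵀ.

Sanity check: (A − (-3)·I) v_1 = (0, 0, 0, 0, 0)ᵀ = 0. ✓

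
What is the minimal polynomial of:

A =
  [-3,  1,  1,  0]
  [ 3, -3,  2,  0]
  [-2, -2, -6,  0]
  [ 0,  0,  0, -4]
x^3 + 12*x^2 + 48*x + 64

The characteristic polynomial is χ_A(x) = (x + 4)^4, so the eigenvalues are known. The minimal polynomial is
  m_A(x) = Π_λ (x − λ)^{k_λ}
where k_λ is the size of the *largest* Jordan block for λ (equivalently, the smallest k with (A − λI)^k v = 0 for every generalised eigenvector v of λ).

  λ = -4: largest Jordan block has size 3, contributing (x + 4)^3

So m_A(x) = (x + 4)^3 = x^3 + 12*x^2 + 48*x + 64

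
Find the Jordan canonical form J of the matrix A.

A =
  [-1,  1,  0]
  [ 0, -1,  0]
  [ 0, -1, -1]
J_2(-1) ⊕ J_1(-1)

The characteristic polynomial is
  det(x·I − A) = x^3 + 3*x^2 + 3*x + 1 = (x + 1)^3

Eigenvalues and multiplicities (the geometric multiplicity of λ is n − rank(A − λI), which equals the number of Jordan blocks for λ):
  λ = -1: algebraic multiplicity = 3, geometric multiplicity = 2

Determining the block sizes for each eigenvalue:
  λ = -1: 2 blocks summing to 3 forces exactly one block of size 2 and the rest size 1 → block sizes [2, 1]

Assembling the blocks gives a Jordan form
J =
  [-1,  1,  0]
  [ 0, -1,  0]
  [ 0,  0, -1]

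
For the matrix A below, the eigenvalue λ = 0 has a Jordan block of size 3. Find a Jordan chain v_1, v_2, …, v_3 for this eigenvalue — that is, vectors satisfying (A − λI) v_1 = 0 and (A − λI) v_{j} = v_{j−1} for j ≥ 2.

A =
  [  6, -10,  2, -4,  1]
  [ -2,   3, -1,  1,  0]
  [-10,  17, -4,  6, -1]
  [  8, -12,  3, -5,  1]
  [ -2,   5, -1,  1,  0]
A Jordan chain for λ = 0 of length 3:
v_1 = (2, 0, -4, 0, -4)ᵀ
v_2 = (6, -2, -10, 8, -2)ᵀ
v_3 = (1, 0, 0, 0, 0)ᵀ

Let N = A − (0)·I. We want v_3 with N^3 v_3 = 0 but N^2 v_3 ≠ 0; then v_{j-1} := N · v_j for j = 3, …, 2.

Pick v_3 = (1, 0, 0, 0, 0)ᵀ.
Then v_2 = N · v_3 = (6, -2, -10, 8, -2)ᵀ.
Then v_1 = N · v_2 = (2, 0, -4, 0, -4)ᵀ.

Sanity check: (A − (0)·I) v_1 = (0, 0, 0, 0, 0)ᵀ = 0. ✓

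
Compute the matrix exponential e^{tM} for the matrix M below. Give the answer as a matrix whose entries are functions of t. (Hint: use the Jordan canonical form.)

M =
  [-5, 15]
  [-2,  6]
e^{tM} =
  [6 - 5*exp(t), 15*exp(t) - 15]
  [2 - 2*exp(t), 6*exp(t) - 5]

Strategy: write M = P · J · P⁻¹ where J is a Jordan canonical form, so e^{tM} = P · e^{tJ} · P⁻¹, and e^{tJ} can be computed block-by-block.

M has Jordan form
J =
  [0, 0]
  [0, 1]
(up to reordering of blocks).

Per-block formulas:
  For a 1×1 block at λ = 1: exp(t · [1]) = [e^(1t)].
  For a 1×1 block at λ = 0: exp(t · [0]) = [e^(0t)].

After assembling e^{tJ} and conjugating by P, we get:

e^{tM} =
  [6 - 5*exp(t), 15*exp(t) - 15]
  [2 - 2*exp(t), 6*exp(t) - 5]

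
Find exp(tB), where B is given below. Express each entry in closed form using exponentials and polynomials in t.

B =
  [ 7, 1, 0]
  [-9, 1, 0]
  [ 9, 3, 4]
e^{tB} =
  [3*t*exp(4*t) + exp(4*t), t*exp(4*t), 0]
  [-9*t*exp(4*t), -3*t*exp(4*t) + exp(4*t), 0]
  [9*t*exp(4*t), 3*t*exp(4*t), exp(4*t)]

Strategy: write B = P · J · P⁻¹ where J is a Jordan canonical form, so e^{tB} = P · e^{tJ} · P⁻¹, and e^{tJ} can be computed block-by-block.

B has Jordan form
J =
  [4, 1, 0]
  [0, 4, 0]
  [0, 0, 4]
(up to reordering of blocks).

Per-block formulas:
  For a 1×1 block at λ = 4: exp(t · [4]) = [e^(4t)].
  For a 2×2 Jordan block J_2(4): exp(t · J_2(4)) = e^(4t)·(I + t·N), where N is the 2×2 nilpotent shift.

After assembling e^{tJ} and conjugating by P, we get:

e^{tB} =
  [3*t*exp(4*t) + exp(4*t), t*exp(4*t), 0]
  [-9*t*exp(4*t), -3*t*exp(4*t) + exp(4*t), 0]
  [9*t*exp(4*t), 3*t*exp(4*t), exp(4*t)]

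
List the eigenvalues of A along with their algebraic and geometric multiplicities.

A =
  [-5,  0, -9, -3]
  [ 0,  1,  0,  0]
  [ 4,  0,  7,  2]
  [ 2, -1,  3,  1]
λ = 1: alg = 4, geom = 2

Step 1 — factor the characteristic polynomial to read off the algebraic multiplicities:
  χ_A(x) = (x - 1)^4

Step 2 — compute geometric multiplicities via the rank-nullity identity g(λ) = n − rank(A − λI):
  rank(A − (1)·I) = 2, so dim ker(A − (1)·I) = n − 2 = 2

Summary:
  λ = 1: algebraic multiplicity = 4, geometric multiplicity = 2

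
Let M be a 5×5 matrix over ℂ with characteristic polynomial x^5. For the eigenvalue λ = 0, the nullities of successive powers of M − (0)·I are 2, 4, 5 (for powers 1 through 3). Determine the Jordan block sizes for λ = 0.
Block sizes for λ = 0: [3, 2]

From the dimensions of kernels of powers, the number of Jordan blocks of size at least j is d_j − d_{j−1} where d_j = dim ker(N^j) (with d_0 = 0). Computing the differences gives [2, 2, 1].
The number of blocks of size exactly k is (#blocks of size ≥ k) − (#blocks of size ≥ k + 1), so the partition is: 1 block(s) of size 2, 1 block(s) of size 3.
In nonincreasing order the block sizes are [3, 2].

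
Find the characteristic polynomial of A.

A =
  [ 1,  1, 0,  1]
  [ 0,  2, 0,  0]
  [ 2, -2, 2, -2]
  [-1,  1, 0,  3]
x^4 - 8*x^3 + 24*x^2 - 32*x + 16

Expanding det(x·I − A) (e.g. by cofactor expansion or by noting that A is similar to its Jordan form J, which has the same characteristic polynomial as A) gives
  χ_A(x) = x^4 - 8*x^3 + 24*x^2 - 32*x + 16
which factors as (x - 2)^4. The eigenvalues (with algebraic multiplicities) are λ = 2 with multiplicity 4.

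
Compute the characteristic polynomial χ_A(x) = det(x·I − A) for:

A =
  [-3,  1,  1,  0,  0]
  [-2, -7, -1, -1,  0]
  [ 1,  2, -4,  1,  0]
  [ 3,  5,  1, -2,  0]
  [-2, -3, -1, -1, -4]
x^5 + 20*x^4 + 160*x^3 + 640*x^2 + 1280*x + 1024

Expanding det(x·I − A) (e.g. by cofactor expansion or by noting that A is similar to its Jordan form J, which has the same characteristic polynomial as A) gives
  χ_A(x) = x^5 + 20*x^4 + 160*x^3 + 640*x^2 + 1280*x + 1024
which factors as (x + 4)^5. The eigenvalues (with algebraic multiplicities) are λ = -4 with multiplicity 5.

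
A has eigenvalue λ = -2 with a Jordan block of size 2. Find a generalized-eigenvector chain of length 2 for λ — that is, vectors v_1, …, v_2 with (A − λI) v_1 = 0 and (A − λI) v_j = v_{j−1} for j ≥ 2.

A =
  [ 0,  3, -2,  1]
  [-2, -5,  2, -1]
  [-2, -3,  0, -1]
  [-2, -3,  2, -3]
A Jordan chain for λ = -2 of length 2:
v_1 = (2, -2, -2, -2)ᵀ
v_2 = (1, 0, 0, 0)ᵀ

Let N = A − (-2)·I. We want v_2 with N^2 v_2 = 0 but N^1 v_2 ≠ 0; then v_{j-1} := N · v_j for j = 2, …, 2.

Pick v_2 = (1, 0, 0, 0)ᵀ.
Then v_1 = N · v_2 = (2, -2, -2, -2)ᵀ.

Sanity check: (A − (-2)·I) v_1 = (0, 0, 0, 0)ᵀ = 0. ✓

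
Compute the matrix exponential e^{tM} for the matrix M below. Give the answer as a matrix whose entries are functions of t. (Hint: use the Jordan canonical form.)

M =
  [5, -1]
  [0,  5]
e^{tM} =
  [exp(5*t), -t*exp(5*t)]
  [0, exp(5*t)]

Strategy: write M = P · J · P⁻¹ where J is a Jordan canonical form, so e^{tM} = P · e^{tJ} · P⁻¹, and e^{tJ} can be computed block-by-block.

M has Jordan form
J =
  [5, 1]
  [0, 5]
(up to reordering of blocks).

Per-block formulas:
  For a 2×2 Jordan block J_2(5): exp(t · J_2(5)) = e^(5t)·(I + t·N), where N is the 2×2 nilpotent shift.

After assembling e^{tJ} and conjugating by P, we get:

e^{tM} =
  [exp(5*t), -t*exp(5*t)]
  [0, exp(5*t)]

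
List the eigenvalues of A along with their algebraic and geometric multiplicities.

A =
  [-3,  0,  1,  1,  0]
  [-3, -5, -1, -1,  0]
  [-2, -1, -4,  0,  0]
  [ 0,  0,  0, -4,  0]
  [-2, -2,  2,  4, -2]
λ = -4: alg = 4, geom = 2; λ = -2: alg = 1, geom = 1

Step 1 — factor the characteristic polynomial to read off the algebraic multiplicities:
  χ_A(x) = (x + 2)*(x + 4)^4

Step 2 — compute geometric multiplicities via the rank-nullity identity g(λ) = n − rank(A − λI):
  rank(A − (-4)·I) = 3, so dim ker(A − (-4)·I) = n − 3 = 2
  rank(A − (-2)·I) = 4, so dim ker(A − (-2)·I) = n − 4 = 1

Summary:
  λ = -4: algebraic multiplicity = 4, geometric multiplicity = 2
  λ = -2: algebraic multiplicity = 1, geometric multiplicity = 1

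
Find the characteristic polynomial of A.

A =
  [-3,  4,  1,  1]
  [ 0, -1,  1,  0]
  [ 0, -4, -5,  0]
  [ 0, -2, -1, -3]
x^4 + 12*x^3 + 54*x^2 + 108*x + 81

Expanding det(x·I − A) (e.g. by cofactor expansion or by noting that A is similar to its Jordan form J, which has the same characteristic polynomial as A) gives
  χ_A(x) = x^4 + 12*x^3 + 54*x^2 + 108*x + 81
which factors as (x + 3)^4. The eigenvalues (with algebraic multiplicities) are λ = -3 with multiplicity 4.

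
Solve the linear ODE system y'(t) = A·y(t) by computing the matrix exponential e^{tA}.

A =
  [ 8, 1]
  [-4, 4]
e^{tA} =
  [2*t*exp(6*t) + exp(6*t), t*exp(6*t)]
  [-4*t*exp(6*t), -2*t*exp(6*t) + exp(6*t)]

Strategy: write A = P · J · P⁻¹ where J is a Jordan canonical form, so e^{tA} = P · e^{tJ} · P⁻¹, and e^{tJ} can be computed block-by-block.

A has Jordan form
J =
  [6, 1]
  [0, 6]
(up to reordering of blocks).

Per-block formulas:
  For a 2×2 Jordan block J_2(6): exp(t · J_2(6)) = e^(6t)·(I + t·N), where N is the 2×2 nilpotent shift.

After assembling e^{tJ} and conjugating by P, we get:

e^{tA} =
  [2*t*exp(6*t) + exp(6*t), t*exp(6*t)]
  [-4*t*exp(6*t), -2*t*exp(6*t) + exp(6*t)]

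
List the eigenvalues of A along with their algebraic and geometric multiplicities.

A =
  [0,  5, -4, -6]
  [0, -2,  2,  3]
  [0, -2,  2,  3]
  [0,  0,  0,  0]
λ = 0: alg = 4, geom = 2

Step 1 — factor the characteristic polynomial to read off the algebraic multiplicities:
  χ_A(x) = x^4

Step 2 — compute geometric multiplicities via the rank-nullity identity g(λ) = n − rank(A − λI):
  rank(A − (0)·I) = 2, so dim ker(A − (0)·I) = n − 2 = 2

Summary:
  λ = 0: algebraic multiplicity = 4, geometric multiplicity = 2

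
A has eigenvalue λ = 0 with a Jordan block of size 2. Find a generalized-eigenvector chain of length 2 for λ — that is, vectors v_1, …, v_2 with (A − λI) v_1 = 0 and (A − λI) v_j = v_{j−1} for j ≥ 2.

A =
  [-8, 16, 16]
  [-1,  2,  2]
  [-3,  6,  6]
A Jordan chain for λ = 0 of length 2:
v_1 = (-8, -1, -3)ᵀ
v_2 = (1, 0, 0)ᵀ

Let N = A − (0)·I. We want v_2 with N^2 v_2 = 0 but N^1 v_2 ≠ 0; then v_{j-1} := N · v_j for j = 2, …, 2.

Pick v_2 = (1, 0, 0)ᵀ.
Then v_1 = N · v_2 = (-8, -1, -3)ᵀ.

Sanity check: (A − (0)·I) v_1 = (0, 0, 0)ᵀ = 0. ✓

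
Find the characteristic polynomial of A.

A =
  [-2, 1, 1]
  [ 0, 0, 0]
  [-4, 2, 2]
x^3

Expanding det(x·I − A) (e.g. by cofactor expansion or by noting that A is similar to its Jordan form J, which has the same characteristic polynomial as A) gives
  χ_A(x) = x^3
which factors as x^3. The eigenvalues (with algebraic multiplicities) are λ = 0 with multiplicity 3.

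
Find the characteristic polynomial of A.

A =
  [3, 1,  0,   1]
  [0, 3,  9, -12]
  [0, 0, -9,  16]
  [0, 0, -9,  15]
x^4 - 12*x^3 + 54*x^2 - 108*x + 81

Expanding det(x·I − A) (e.g. by cofactor expansion or by noting that A is similar to its Jordan form J, which has the same characteristic polynomial as A) gives
  χ_A(x) = x^4 - 12*x^3 + 54*x^2 - 108*x + 81
which factors as (x - 3)^4. The eigenvalues (with algebraic multiplicities) are λ = 3 with multiplicity 4.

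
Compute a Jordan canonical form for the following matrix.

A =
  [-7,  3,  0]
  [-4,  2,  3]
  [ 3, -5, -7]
J_3(-4)

The characteristic polynomial is
  det(x·I − A) = x^3 + 12*x^2 + 48*x + 64 = (x + 4)^3

Eigenvalues and multiplicities (the geometric multiplicity of λ is n − rank(A − λI), which equals the number of Jordan blocks for λ):
  λ = -4: algebraic multiplicity = 3, geometric multiplicity = 1

Determining the block sizes for each eigenvalue:
  λ = -4: one block (gm = 1), so the single block has size am = 3 → block sizes [3]

Assembling the blocks gives a Jordan form
J =
  [-4,  1,  0]
  [ 0, -4,  1]
  [ 0,  0, -4]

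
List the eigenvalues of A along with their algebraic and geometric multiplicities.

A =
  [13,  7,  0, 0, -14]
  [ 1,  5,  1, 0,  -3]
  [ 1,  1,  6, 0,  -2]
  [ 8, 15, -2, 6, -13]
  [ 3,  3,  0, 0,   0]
λ = 6: alg = 5, geom = 2

Step 1 — factor the characteristic polynomial to read off the algebraic multiplicities:
  χ_A(x) = (x - 6)^5

Step 2 — compute geometric multiplicities via the rank-nullity identity g(λ) = n − rank(A − λI):
  rank(A − (6)·I) = 3, so dim ker(A − (6)·I) = n − 3 = 2

Summary:
  λ = 6: algebraic multiplicity = 5, geometric multiplicity = 2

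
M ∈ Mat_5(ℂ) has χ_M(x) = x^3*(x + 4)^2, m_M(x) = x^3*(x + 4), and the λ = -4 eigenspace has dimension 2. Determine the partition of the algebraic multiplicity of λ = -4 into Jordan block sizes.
Block sizes for λ = -4: [1, 1]

Step 1 — from the characteristic polynomial, algebraic multiplicity of λ = -4 is 2. From dim ker(M − (-4)·I) = 2, there are exactly 2 Jordan blocks for λ = -4.
Step 2 — from the minimal polynomial, the factor (x + 4) tells us the largest block for λ = -4 has size 1.
Step 3 — with total size 2, 2 blocks, and largest block 1, the block sizes (in nonincreasing order) are [1, 1].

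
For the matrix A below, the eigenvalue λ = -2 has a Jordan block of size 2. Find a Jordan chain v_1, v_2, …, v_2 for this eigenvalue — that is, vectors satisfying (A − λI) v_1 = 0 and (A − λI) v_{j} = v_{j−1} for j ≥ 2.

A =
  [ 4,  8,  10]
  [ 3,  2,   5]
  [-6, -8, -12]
A Jordan chain for λ = -2 of length 2:
v_1 = (6, 3, -6)ᵀ
v_2 = (1, 0, 0)ᵀ

Let N = A − (-2)·I. We want v_2 with N^2 v_2 = 0 but N^1 v_2 ≠ 0; then v_{j-1} := N · v_j for j = 2, …, 2.

Pick v_2 = (1, 0, 0)ᵀ.
Then v_1 = N · v_2 = (6, 3, -6)ᵀ.

Sanity check: (A − (-2)·I) v_1 = (0, 0, 0)ᵀ = 0. ✓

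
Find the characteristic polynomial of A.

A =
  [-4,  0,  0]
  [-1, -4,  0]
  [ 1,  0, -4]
x^3 + 12*x^2 + 48*x + 64

Expanding det(x·I − A) (e.g. by cofactor expansion or by noting that A is similar to its Jordan form J, which has the same characteristic polynomial as A) gives
  χ_A(x) = x^3 + 12*x^2 + 48*x + 64
which factors as (x + 4)^3. The eigenvalues (with algebraic multiplicities) are λ = -4 with multiplicity 3.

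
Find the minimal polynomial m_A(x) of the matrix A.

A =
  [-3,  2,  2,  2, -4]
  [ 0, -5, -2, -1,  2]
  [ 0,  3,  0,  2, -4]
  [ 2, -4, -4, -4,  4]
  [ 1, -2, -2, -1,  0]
x^3 + 7*x^2 + 16*x + 12

The characteristic polynomial is χ_A(x) = (x + 2)^3*(x + 3)^2, so the eigenvalues are known. The minimal polynomial is
  m_A(x) = Π_λ (x − λ)^{k_λ}
where k_λ is the size of the *largest* Jordan block for λ (equivalently, the smallest k with (A − λI)^k v = 0 for every generalised eigenvector v of λ).

  λ = -3: largest Jordan block has size 1, contributing (x + 3)
  λ = -2: largest Jordan block has size 2, contributing (x + 2)^2

So m_A(x) = (x + 2)^2*(x + 3) = x^3 + 7*x^2 + 16*x + 12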